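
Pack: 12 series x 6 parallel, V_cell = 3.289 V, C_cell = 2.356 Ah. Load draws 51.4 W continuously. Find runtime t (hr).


Step 1: E_pack = Ns * V_cell * Np * C_cell = 12 * 3.289 * 6 * 2.356 = 557.92 Wh
Step 2: t = E_pack / P = 557.92 / 51.4 = 10.85 hr

10.85 hr


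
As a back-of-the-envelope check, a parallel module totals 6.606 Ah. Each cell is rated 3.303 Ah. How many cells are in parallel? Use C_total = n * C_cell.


n = C_total / C_cell = 6.606 / 3.303 = 2

2


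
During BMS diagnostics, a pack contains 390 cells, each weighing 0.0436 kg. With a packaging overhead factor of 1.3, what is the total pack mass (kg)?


Cell mass sum = 390 * 0.0436 = 17.004 kg
With overhead 1.3: m_pack = 17.004 * 1.3 = 22.11 kg

22.11 kg


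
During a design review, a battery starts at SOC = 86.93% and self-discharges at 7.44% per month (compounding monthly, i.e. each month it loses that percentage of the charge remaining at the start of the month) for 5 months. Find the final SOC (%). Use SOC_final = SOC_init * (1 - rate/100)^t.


Monthly retention factor = 1 - 7.44/100 = 0.9256
Over 5 months: factor^5 = 0.67939
SOC_final = 86.93 * 0.67939 = 59.06%

59.06%


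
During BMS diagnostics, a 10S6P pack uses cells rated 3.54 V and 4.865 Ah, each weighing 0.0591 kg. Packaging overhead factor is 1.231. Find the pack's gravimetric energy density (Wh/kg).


Step 1: V_pack = 10 * 3.54 = 35.4 V
Step 2: C_pack = 6 * 4.865 = 29.19 Ah
Step 3: E_pack = V_pack * C_pack = 35.4 * 29.19 = 1033.3 Wh
Step 4: m_pack = 10 * 6 * 0.0591 * 1.231 = 4.3651 kg
Step 5: ED = E_pack / m_pack = 1033.3 / 4.3651 = 236.7 Wh/kg

236.7 Wh/kg


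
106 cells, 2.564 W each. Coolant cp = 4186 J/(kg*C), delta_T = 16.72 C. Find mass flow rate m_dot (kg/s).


Step 1: Total heat Q = 106 * 2.564 W = 271.78 W
Step 2: denom = cp * dT = 4186 * 16.72 = 69990
Step 3: m_dot = 271.78 / 69990 = 0.003883 kg/s

0.003883 kg/s


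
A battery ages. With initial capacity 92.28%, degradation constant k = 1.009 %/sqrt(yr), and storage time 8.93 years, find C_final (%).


Step 1: sqrt(8.93 yr) = 2.9883
Step 2: drop = 1.009 * 2.9883 = 3.0152
Step 3: C_final = 92.28 - 3.0152 = 89.26%

89.26%


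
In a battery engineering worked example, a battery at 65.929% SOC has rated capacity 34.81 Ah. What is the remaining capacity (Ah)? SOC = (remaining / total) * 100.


remaining = SOC / 100 * total = 65.929 / 100 * 34.81 = 22.95 Ah

22.95 Ah


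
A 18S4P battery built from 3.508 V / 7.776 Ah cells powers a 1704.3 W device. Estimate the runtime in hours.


Step 1: E_pack = Ns * V_cell * Np * C_cell = 18 * 3.508 * 4 * 7.776 = 1964 Wh
Step 2: t = E_pack / P = 1964 / 1704.3 = 1.152 hr

1.152 hr


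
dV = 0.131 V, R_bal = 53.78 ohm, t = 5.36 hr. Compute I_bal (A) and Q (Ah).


First, Ohm's law: I_bal = 0.131 V / 53.78 ohm = 0.0024358 A
Then Q = I * t = 0.0024358 A * 5.36 hr = 0.01306 Ah

I=0.0024358 A, Q=0.01306 Ah


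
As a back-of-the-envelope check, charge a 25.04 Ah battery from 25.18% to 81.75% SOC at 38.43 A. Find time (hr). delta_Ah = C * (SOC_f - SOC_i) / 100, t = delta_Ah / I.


Step 1: dSOC = 81.75% - 25.18% = 56.57%
Step 2: delta_Ah = 25.04 * 56.57 / 100 = 14.165 Ah
Step 3: t = 14.165 / 38.43 = 0.3686 hr

0.3686 hr


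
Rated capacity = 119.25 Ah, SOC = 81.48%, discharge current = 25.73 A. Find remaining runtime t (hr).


Step 1: remaining = SOC/100 * C_total = 81.48/100 * 119.25 = 97.165 Ah
Step 2: t = remaining / I = 97.165 / 25.73 = 3.776 hr

3.776 hr


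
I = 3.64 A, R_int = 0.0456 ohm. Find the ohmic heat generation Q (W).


Q = I^2 * R = 3.64^2 * 0.0456 = 0.6042 W

0.6042 W


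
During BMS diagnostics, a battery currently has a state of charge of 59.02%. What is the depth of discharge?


DOD = 100 - SOC = 100 - 59.02 = 40.98%

40.98%


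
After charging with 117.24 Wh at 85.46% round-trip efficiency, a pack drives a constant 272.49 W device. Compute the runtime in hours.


Step 1: E_discharge = eta/100 * E_charge = 85.46/100 * 117.24 = 100.19 Wh
Step 2: t = E_discharge / P = 100.19 / 272.49 = 0.3677 hr

0.3677 hr


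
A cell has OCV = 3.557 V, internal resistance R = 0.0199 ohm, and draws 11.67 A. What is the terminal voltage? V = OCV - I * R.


V = OCV - I*R = 3.557 - 11.67 * 0.0199 = 3.325 V

3.325 V


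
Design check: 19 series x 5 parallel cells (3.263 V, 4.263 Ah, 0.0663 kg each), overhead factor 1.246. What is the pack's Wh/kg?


Step 1: V_pack = 19 * 3.263 = 61.997 V
Step 2: C_pack = 5 * 4.263 = 21.315 Ah
Step 3: E_pack = V_pack * C_pack = 61.997 * 21.315 = 1321.5 Wh
Step 4: m_pack = 19 * 5 * 0.0663 * 1.246 = 7.8479 kg
Step 5: ED = E_pack / m_pack = 1321.5 / 7.8479 = 168.4 Wh/kg

168.4 Wh/kg


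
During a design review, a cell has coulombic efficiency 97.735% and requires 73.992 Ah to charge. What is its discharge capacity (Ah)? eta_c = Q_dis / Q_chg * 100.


Q_dis = eta/100 * Q_chg = 97.735/100 * 73.992 = 72.32 Ah

72.32 Ah


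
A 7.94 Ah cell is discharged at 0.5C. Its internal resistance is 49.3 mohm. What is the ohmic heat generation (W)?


Convert: R = 49.3 mohm = 0.0493 ohm
Step 1: I = C_rate * capacity = 0.5 * 7.94 = 3.97 A
Step 2: Q = I^2 * R = 3.97^2 * 0.0493 = 15.761 * 0.0493 = 0.7770 W

0.7770 W


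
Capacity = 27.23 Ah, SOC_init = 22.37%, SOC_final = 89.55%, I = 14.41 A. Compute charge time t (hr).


Step 1: dSOC = 89.55% - 22.37% = 67.18%
Step 2: delta_Ah = 27.23 * 67.18 / 100 = 18.293 Ah
Step 3: t = 18.293 / 14.41 = 1.269 hr

1.269 hr


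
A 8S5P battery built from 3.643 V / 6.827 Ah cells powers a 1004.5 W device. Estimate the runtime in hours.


Step 1: E_pack = Ns * V_cell * Np * C_cell = 8 * 3.643 * 5 * 6.827 = 994.83 Wh
Step 2: t = E_pack / P = 994.83 / 1004.5 = 0.9904 hr

0.9904 hr


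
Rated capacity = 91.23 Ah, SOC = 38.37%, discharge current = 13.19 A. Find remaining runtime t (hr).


Step 1: remaining = SOC/100 * C_total = 38.37/100 * 91.23 = 35.005 Ah
Step 2: t = remaining / I = 35.005 / 13.19 = 2.654 hr

2.654 hr


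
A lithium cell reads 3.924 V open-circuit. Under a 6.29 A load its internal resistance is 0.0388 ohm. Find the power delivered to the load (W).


Step 1: V_terminal = OCV - I*R = 3.924 - 6.29 * 0.0388 = 3.6799 V
Step 2: P_out = V_terminal * I = 3.6799 * 6.29 = 23.15 W

23.15 W


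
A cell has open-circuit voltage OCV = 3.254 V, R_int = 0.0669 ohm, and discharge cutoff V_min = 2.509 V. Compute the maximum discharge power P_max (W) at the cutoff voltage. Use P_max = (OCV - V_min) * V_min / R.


P_max = (OCV - V_min) * V_min / R = (3.254 - 2.509) * 2.509 / 0.0669 = 0.745 * 2.509 / 0.0669 = 27.94 W

27.94 W


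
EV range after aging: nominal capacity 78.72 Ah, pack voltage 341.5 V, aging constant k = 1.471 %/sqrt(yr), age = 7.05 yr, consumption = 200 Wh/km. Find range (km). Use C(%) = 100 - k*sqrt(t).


Step 1: capacity retention = 100 - 1.471 * sqrt(7.05) = 100 - 1.471 * 2.6552 = 96.094%
Step 2: C_now = 78.72 * 96.094/100 = 75.645 Ah
Step 3: E_pack = V * C_now = 341.5 * 75.645 = 25833 Wh
Step 4: range = E_pack / consumption = 25833 / 200 = 129.2 km

129.2 km


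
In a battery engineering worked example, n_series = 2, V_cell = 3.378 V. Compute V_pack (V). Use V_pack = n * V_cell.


Series voltages add: 2 * 3.378 V = 6.756 V

6.756 V


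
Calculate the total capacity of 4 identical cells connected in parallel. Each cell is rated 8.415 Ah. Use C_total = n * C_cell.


C_total = 4 * 8.415 = 33.66 Ah

33.66 Ah


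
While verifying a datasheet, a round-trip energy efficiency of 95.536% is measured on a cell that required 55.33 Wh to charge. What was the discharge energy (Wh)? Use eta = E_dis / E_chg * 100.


E_dis = eta/100 * E_chg = 95.536/100 * 55.33 = 52.86 Wh

52.86 Wh


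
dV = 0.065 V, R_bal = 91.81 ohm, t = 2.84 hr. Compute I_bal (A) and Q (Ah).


First, Ohm's law: I_bal = 0.065 V / 91.81 ohm = 7.0798e-04 A
Then Q = I * t = 7.0798e-04 A * 2.84 hr = 0.002011 Ah

I=7.0798e-04 A, Q=0.002011 Ah


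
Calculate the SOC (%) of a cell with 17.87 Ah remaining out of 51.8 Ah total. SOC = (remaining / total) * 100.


SOC = (remaining / total) * 100 = (17.87 / 51.8) * 100 = 34.50%

34.50%


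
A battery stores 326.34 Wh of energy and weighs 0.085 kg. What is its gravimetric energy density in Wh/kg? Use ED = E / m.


ED = E / m = 326.34 / 0.085 = 3839 Wh/kg

3839 Wh/kg


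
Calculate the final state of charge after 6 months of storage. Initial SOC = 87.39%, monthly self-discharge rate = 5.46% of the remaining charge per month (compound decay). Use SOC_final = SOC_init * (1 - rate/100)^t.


Monthly retention factor = 1 - 5.46/100 = 0.9454
Over 6 months: factor^6 = 0.71399
SOC_final = 87.39 * 0.71399 = 62.40%

62.40%


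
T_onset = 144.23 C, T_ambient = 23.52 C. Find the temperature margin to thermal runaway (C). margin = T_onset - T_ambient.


Safety margin = 144.23 C - 23.52 C = 120.71 C

120.71 C


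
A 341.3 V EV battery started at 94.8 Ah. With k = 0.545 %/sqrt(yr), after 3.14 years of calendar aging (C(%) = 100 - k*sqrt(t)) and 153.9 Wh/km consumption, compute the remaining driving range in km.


Step 1: capacity retention = 100 - 0.545 * sqrt(3.14) = 100 - 0.545 * 1.772 = 99.034%
Step 2: C_now = 94.8 * 99.034/100 = 93.884 Ah
Step 3: E_pack = V * C_now = 341.3 * 93.884 = 32043 Wh
Step 4: range = E_pack / consumption = 32043 / 153.9 = 208.2 km

208.2 km


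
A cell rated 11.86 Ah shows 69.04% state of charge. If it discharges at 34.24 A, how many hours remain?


Step 1: remaining = SOC/100 * C_total = 69.04/100 * 11.86 = 8.1881 Ah
Step 2: t = remaining / I = 8.1881 / 34.24 = 0.2391 hr

0.2391 hr


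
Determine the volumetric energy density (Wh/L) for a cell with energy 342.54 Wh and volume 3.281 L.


Volumetric ED = 342.54 Wh / 3.281 L = 104.4 Wh/L

104.4 Wh/L


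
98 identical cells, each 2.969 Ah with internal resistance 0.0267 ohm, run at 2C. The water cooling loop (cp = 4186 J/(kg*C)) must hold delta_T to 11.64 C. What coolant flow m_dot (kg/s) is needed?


Step 1: I = 2 * 2.969 = 5.938 A
Step 2: Q_cell = I^2 * R = 5.938^2 * 0.0267 = 0.94144 W
Step 3: Q_total = 98 * 0.94144 = 92.261 W
Step 4: m_dot = Q_total / (cp * dT) = 92.261 / (4186 * 11.64) = 0.001894 kg/s

0.001894 kg/s


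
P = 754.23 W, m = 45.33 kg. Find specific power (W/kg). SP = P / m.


Specific power = 754.23 W / 45.33 kg = 16.64 W/kg

16.64 W/kg


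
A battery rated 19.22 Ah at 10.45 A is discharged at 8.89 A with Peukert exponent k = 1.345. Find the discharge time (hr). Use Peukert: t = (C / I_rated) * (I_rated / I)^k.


Step 1: t_rated = C / I_rated = 19.22 / 10.45 = 1.8392 hr
Step 2: ratio = 10.45 / 8.89 = 1.1755
Step 3: ratio^k = 1.1755^1.345 = 1.2429
Step 4: t = t_rated * ratio^k = 1.8392 * 1.2429 = 2.286 hr

2.286 hr


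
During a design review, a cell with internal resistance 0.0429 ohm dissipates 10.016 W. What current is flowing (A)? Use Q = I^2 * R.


I = sqrt(Q / R) = sqrt(10.016 / 0.0429) = sqrt(233.47) = 15.28 A

15.28 A


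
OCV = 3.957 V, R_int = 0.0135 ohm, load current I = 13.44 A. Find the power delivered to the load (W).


Step 1: V_terminal = OCV - I*R = 3.957 - 13.44 * 0.0135 = 3.7756 V
Step 2: P_out = V_terminal * I = 3.7756 * 13.44 = 50.74 W

50.74 W


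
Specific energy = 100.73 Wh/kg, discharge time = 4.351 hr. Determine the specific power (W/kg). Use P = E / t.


Specific power = 100.73 Wh/kg / 4.351 hr = 23.15 W/kg

23.15 W/kg


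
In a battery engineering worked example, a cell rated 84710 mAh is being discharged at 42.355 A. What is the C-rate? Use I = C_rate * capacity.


Convert: capacity = 84710 mAh = 84.71 Ah
C_rate = I / capacity = 42.355 / 84.71 = 0.5C

0.5C


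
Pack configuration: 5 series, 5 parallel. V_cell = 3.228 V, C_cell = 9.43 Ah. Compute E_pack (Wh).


V_pack = 5 * 3.228 = 16.14 V
C_pack = 5 * 9.43 = 47.15 Ah
E = V_pack * C_pack = 16.14 * 47.15 = 761.0 Wh

761.0 Wh


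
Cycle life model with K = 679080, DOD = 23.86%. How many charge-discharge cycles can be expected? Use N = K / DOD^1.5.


DOD^1.5 = 116.55
N = K / DOD^1.5 = 679080 / 116.55 = 5827

5827 cycles


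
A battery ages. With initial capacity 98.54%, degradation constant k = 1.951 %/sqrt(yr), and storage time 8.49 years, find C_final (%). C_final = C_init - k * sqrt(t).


Step 1: sqrt(8.49 yr) = 2.9138
Step 2: drop = 1.951 * 2.9138 = 5.6848
Step 3: C_final = 98.54 - 5.6848 = 92.86%

92.86%


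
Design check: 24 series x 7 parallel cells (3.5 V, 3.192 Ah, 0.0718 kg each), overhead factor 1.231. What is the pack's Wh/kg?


Step 1: V_pack = 24 * 3.5 = 84 V
Step 2: C_pack = 7 * 3.192 = 22.344 Ah
Step 3: E_pack = V_pack * C_pack = 84 * 22.344 = 1876.9 Wh
Step 4: m_pack = 24 * 7 * 0.0718 * 1.231 = 14.849 kg
Step 5: ED = E_pack / m_pack = 1876.9 / 14.849 = 126.4 Wh/kg

126.4 Wh/kg


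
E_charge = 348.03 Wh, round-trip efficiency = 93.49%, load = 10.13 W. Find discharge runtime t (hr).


Step 1: E_discharge = eta/100 * E_charge = 93.49/100 * 348.03 = 325.37 Wh
Step 2: t = E_discharge / P = 325.37 / 10.13 = 32.12 hr

32.12 hr


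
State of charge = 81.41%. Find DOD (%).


Complement of SOC: DOD = 100% - 81.41% = 18.59%

18.59%


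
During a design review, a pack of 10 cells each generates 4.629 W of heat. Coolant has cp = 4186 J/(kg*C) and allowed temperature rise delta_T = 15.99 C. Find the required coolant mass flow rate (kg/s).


Q_total = 10 * 4.629 = 46.29 W
m_dot = Q_total / (cp * dT) = 46.29 / (4186 * 15.99) = 6.916e-04 kg/s

6.916e-04 kg/s


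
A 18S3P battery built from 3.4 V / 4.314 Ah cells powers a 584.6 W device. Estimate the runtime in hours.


Step 1: E_pack = Ns * V_cell * Np * C_cell = 18 * 3.4 * 3 * 4.314 = 792.05 Wh
Step 2: t = E_pack / P = 792.05 / 584.6 = 1.355 hr

1.355 hr


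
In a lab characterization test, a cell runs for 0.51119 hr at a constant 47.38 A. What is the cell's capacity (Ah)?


C = I * t = 47.38 * 0.51119 = 24.22 Ah

24.22 Ah


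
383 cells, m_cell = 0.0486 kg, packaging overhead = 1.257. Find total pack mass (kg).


Cell mass sum = 383 * 0.0486 = 18.614 kg
With overhead 1.257: m_pack = 18.614 * 1.257 = 23.40 kg

23.40 kg


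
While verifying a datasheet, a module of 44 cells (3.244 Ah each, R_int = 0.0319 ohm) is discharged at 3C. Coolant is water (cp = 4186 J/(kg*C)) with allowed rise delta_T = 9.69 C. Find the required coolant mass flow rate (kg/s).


Step 1: I = 3 * 3.244 = 9.732 A
Step 2: Q_cell = I^2 * R = 9.732^2 * 0.0319 = 3.0213 W
Step 3: Q_total = 44 * 3.0213 = 132.94 W
Step 4: m_dot = Q_total / (cp * dT) = 132.94 / (4186 * 9.69) = 0.003277 kg/s

0.003277 kg/s


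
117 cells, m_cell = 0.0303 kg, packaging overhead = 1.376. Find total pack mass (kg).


m_pack = n * m_cell * overhead = 117 * 0.0303 * 1.376 = 4.878 kg

4.878 kg


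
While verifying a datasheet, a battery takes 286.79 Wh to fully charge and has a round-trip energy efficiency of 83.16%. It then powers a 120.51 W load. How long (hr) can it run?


Step 1: E_discharge = eta/100 * E_charge = 83.16/100 * 286.79 = 238.49 Wh
Step 2: t = E_discharge / P = 238.49 / 120.51 = 1.979 hr

1.979 hr


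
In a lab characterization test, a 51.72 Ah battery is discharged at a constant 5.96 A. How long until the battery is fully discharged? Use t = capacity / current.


Runtime = 51.72 Ah / 5.96 A = 8.678 hr

8.678 hr


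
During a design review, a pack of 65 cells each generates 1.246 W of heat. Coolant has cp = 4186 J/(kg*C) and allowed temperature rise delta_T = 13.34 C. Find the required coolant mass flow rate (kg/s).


Step 1: Total heat Q = 65 * 1.246 W = 80.99 W
Step 2: denom = cp * dT = 4186 * 13.34 = 55841
Step 3: m_dot = 80.99 / 55841 = 0.001450 kg/s

0.001450 kg/s


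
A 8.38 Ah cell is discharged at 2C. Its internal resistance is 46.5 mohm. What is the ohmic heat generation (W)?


Convert: R = 46.5 mohm = 0.0465 ohm
Step 1: I = C_rate * capacity = 2 * 8.38 = 16.76 A
Step 2: Q = I^2 * R = 16.76^2 * 0.0465 = 280.9 * 0.0465 = 13.06 W

13.06 W


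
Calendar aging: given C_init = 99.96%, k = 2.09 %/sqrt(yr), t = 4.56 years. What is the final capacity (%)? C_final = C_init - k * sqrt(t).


sqrt(t) = sqrt(4.56) = 2.1354
C_final = 99.96 - 2.09 * 2.1354 = 95.50%

95.50%


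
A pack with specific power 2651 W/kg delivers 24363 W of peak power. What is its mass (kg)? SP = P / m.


m = P / SP = 24363 / 2651 = 9.190 kg

9.190 kg


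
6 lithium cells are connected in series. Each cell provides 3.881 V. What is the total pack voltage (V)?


V_pack = n * V_cell = 6 * 3.881 = 23.286 V

23.286 V


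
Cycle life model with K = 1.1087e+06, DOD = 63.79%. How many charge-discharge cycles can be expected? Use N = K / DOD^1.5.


Step 1: DOD^1.5 = 63.79^1.5 = 509.48
Step 2: N = 1.1087e+06 / 509.48 = 2176 cycles

2176 cycles


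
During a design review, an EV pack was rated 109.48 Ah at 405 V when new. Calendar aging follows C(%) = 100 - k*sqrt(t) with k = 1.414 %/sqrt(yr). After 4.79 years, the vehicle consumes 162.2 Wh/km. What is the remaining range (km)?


Step 1: capacity retention = 100 - 1.414 * sqrt(4.79) = 100 - 1.414 * 2.1886 = 96.905%
Step 2: C_now = 109.48 * 96.905/100 = 106.09 Ah
Step 3: E_pack = V * C_now = 405 * 106.09 = 42966 Wh
Step 4: range = E_pack / consumption = 42966 / 162.2 = 264.9 km

264.9 km


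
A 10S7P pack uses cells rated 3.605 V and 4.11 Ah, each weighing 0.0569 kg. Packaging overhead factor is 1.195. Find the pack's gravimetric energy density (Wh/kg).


Step 1: V_pack = 10 * 3.605 = 36.05 V
Step 2: C_pack = 7 * 4.11 = 28.77 Ah
Step 3: E_pack = V_pack * C_pack = 36.05 * 28.77 = 1037.2 Wh
Step 4: m_pack = 10 * 7 * 0.0569 * 1.195 = 4.7597 kg
Step 5: ED = E_pack / m_pack = 1037.2 / 4.7597 = 217.9 Wh/kg

217.9 Wh/kg


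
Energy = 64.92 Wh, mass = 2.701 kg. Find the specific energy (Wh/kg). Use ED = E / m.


Specific energy = 64.92 Wh / 2.701 kg = 24.04 Wh/kg

24.04 Wh/kg


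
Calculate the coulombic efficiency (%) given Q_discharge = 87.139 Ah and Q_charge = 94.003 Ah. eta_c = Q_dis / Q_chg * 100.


Coulombic efficiency = 87.139/94.003 * 100% = 92.70%

92.70%


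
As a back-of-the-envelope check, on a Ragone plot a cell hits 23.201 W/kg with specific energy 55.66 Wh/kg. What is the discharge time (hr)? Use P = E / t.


t = E / P = 55.66 / 23.201 = 2.399 hr

2.399 hr


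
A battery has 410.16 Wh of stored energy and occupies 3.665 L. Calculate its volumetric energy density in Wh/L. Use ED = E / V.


ED = E / V = 410.16 / 3.665 = 111.9 Wh/L

111.9 Wh/L


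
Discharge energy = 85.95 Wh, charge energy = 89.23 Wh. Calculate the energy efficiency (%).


Round-trip efficiency = 85.95/89.23 * 100% = 96.32%

96.32%


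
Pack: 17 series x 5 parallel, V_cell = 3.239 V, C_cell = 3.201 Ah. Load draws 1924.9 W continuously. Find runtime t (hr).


Step 1: E_pack = Ns * V_cell * Np * C_cell = 17 * 3.239 * 5 * 3.201 = 881.28 Wh
Step 2: t = E_pack / P = 881.28 / 1924.9 = 0.4578 hr

0.4578 hr


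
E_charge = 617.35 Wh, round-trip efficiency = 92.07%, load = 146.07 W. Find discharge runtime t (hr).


Step 1: E_discharge = eta/100 * E_charge = 92.07/100 * 617.35 = 568.39 Wh
Step 2: t = E_discharge / P = 568.39 / 146.07 = 3.891 hr

3.891 hr


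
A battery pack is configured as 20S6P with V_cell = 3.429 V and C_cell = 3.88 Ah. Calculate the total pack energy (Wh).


V_pack = 20 * 3.429 = 68.58 V
C_pack = 6 * 3.88 = 23.28 Ah
E = V_pack * C_pack = 68.58 * 23.28 = 1597 Wh

1597 Wh


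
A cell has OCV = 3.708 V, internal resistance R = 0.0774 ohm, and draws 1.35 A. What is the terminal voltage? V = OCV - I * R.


V = OCV - I*R = 3.708 - 1.35 * 0.0774 = 3.604 V

3.604 V


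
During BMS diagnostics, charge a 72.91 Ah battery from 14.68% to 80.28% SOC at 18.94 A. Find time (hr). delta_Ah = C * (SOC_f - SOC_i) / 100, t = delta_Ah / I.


Step 1: dSOC = 80.28% - 14.68% = 65.6%
Step 2: delta_Ah = 72.91 * 65.6 / 100 = 47.829 Ah
Step 3: t = 47.829 / 18.94 = 2.525 hr

2.525 hr


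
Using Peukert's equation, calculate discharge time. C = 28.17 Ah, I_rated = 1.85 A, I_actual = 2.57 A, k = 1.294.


t_rated = C / I_rated = 28.17 / 1.85 = 15.227 hr
(I_rated/I)^k = (0.71984)^1.294 = 0.65353
t = t_rated * (I_rated/I)^k = 15.227 * 0.65353 = 9.951 hr

9.951 hr


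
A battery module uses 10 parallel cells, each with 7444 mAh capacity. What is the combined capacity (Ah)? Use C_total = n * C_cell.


Convert: C_cell = 7444 mAh = 7.444 Ah
C_total = 10 * 7.444 = 74.44 Ah

74.44 Ah


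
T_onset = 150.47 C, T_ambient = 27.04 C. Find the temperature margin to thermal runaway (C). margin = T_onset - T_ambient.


margin = T_onset - T_ambient = 150.47 - 27.04 = 123.43 C

123.43 C


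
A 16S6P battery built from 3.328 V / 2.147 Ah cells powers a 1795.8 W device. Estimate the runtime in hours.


Step 1: E_pack = Ns * V_cell * Np * C_cell = 16 * 3.328 * 6 * 2.147 = 685.94 Wh
Step 2: t = E_pack / P = 685.94 / 1795.8 = 0.3820 hr

0.3820 hr


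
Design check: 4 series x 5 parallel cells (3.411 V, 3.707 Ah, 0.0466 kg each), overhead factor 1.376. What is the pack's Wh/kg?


Step 1: V_pack = 4 * 3.411 = 13.644 V
Step 2: C_pack = 5 * 3.707 = 18.535 Ah
Step 3: E_pack = V_pack * C_pack = 13.644 * 18.535 = 252.89 Wh
Step 4: m_pack = 4 * 5 * 0.0466 * 1.376 = 1.2824 kg
Step 5: ED = E_pack / m_pack = 252.89 / 1.2824 = 197.2 Wh/kg

197.2 Wh/kg


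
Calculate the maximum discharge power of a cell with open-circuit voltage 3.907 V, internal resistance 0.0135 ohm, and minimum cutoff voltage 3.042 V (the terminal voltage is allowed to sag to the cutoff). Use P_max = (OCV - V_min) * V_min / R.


P_max = (OCV - V_min) * V_min / R = (3.907 - 3.042) * 3.042 / 0.0135 = 0.865 * 3.042 / 0.0135 = 194.9 W

194.9 W


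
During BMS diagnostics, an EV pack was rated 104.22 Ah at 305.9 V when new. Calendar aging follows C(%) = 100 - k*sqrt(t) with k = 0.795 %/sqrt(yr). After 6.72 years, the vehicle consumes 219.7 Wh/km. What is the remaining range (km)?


Step 1: capacity retention = 100 - 0.795 * sqrt(6.72) = 100 - 0.795 * 2.5923 = 97.939%
Step 2: C_now = 104.22 * 97.939/100 = 102.07 Ah
Step 3: E_pack = V * C_now = 305.9 * 102.07 = 31223 Wh
Step 4: range = E_pack / consumption = 31223 / 219.7 = 142.1 km

142.1 km


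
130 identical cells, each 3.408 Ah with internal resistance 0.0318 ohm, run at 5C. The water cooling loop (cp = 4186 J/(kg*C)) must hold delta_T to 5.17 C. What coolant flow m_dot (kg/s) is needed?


Step 1: I = 5 * 3.408 = 17.04 A
Step 2: Q_cell = I^2 * R = 17.04^2 * 0.0318 = 9.2335 W
Step 3: Q_total = 130 * 9.2335 = 1200.4 W
Step 4: m_dot = Q_total / (cp * dT) = 1200.4 / (4186 * 5.17) = 0.05547 kg/s

0.05547 kg/s


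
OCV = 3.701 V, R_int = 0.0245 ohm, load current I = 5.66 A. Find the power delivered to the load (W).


Step 1: V_terminal = OCV - I*R = 3.701 - 5.66 * 0.0245 = 3.5623 V
Step 2: P_out = V_terminal * I = 3.5623 * 5.66 = 20.16 W

20.16 W


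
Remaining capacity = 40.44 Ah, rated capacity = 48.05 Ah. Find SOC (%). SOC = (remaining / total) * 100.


SOC% = 40.44 / 48.05 * 100 = 84.16%

84.16%


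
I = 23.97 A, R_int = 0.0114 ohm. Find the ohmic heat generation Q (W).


Q = I^2 * R = 23.97^2 * 0.0114 = 6.550 W

6.550 W


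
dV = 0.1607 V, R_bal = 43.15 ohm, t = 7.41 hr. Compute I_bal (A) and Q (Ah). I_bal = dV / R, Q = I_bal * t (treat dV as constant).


I_bal = dV / R = 0.1607 / 43.15 = 0.0037242 A
Q = I_bal * t = 0.0037242 * 7.41 = 0.02760 Ah

I=0.0037242 A, Q=0.02760 Ah


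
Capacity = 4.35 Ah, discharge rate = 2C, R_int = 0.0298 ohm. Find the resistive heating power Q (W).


Step 1: I = C_rate * capacity = 2 * 4.35 = 8.7 A
Step 2: Q = I^2 * R = 8.7^2 * 0.0298 = 75.69 * 0.0298 = 2.256 W

2.256 W


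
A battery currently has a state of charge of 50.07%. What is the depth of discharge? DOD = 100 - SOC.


Complement of SOC: DOD = 100% - 50.07% = 49.93%

49.93%


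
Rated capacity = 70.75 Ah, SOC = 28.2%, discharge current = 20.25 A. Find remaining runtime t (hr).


Step 1: remaining = SOC/100 * C_total = 28.2/100 * 70.75 = 19.952 Ah
Step 2: t = remaining / I = 19.952 / 20.25 = 0.9853 hr

0.9853 hr


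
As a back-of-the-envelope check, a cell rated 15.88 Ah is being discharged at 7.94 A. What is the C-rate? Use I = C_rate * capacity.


C_rate = I / capacity = 7.94 / 15.88 = 0.5C

0.5C


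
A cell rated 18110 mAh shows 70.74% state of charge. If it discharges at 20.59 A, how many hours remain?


Convert: C_total = 18110 mAh = 18.11 Ah
Step 1: remaining = SOC/100 * C_total = 70.74/100 * 18.11 = 12.811 Ah
Step 2: t = remaining / I = 12.811 / 20.59 = 0.6222 hr

0.6222 hr


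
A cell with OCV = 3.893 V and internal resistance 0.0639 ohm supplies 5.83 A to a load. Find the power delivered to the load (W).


Step 1: V_terminal = OCV - I*R = 3.893 - 5.83 * 0.0639 = 3.5205 V
Step 2: P_out = V_terminal * I = 3.5205 * 5.83 = 20.52 W

20.52 W


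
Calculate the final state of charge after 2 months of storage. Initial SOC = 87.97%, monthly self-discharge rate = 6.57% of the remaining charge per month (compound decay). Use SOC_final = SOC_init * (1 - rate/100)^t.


decay = (1 - 6.57/100)^2 = 0.87292
SOC_final = 87.97 * 0.87292 = 76.79%

76.79%


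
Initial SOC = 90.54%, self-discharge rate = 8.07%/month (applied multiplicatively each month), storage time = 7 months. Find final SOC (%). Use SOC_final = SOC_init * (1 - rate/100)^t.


Monthly retention factor = 1 - 8.07/100 = 0.9193
Over 7 months: factor^7 = 0.55488
SOC_final = 90.54 * 0.55488 = 50.24%

50.24%


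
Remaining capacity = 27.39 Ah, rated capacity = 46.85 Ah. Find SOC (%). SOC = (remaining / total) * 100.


SOC% = 27.39 / 46.85 * 100 = 58.46%

58.46%


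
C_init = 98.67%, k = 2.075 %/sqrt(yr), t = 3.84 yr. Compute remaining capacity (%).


Step 1: sqrt(3.84 yr) = 1.9596
Step 2: drop = 2.075 * 1.9596 = 4.0662
Step 3: C_final = 98.67 - 4.0662 = 94.60%

94.60%


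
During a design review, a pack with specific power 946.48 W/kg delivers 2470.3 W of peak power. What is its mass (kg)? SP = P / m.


m = P / SP = 2470.3 / 946.48 = 2.610 kg

2.610 kg


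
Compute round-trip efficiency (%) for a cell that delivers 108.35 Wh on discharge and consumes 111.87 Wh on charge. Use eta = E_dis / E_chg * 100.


eta_e = E_dis / E_chg * 100 = 108.35 / 111.87 * 100 = 96.85%

96.85%


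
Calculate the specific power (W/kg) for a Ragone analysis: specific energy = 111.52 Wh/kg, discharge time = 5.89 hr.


Specific power = 111.52 Wh/kg / 5.89 hr = 18.93 W/kg

18.93 W/kg


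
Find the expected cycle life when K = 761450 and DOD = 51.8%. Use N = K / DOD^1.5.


Step 1: DOD^1.5 = 51.8^1.5 = 372.82
Step 2: N = 761450 / 372.82 = 2042 cycles

2042 cycles


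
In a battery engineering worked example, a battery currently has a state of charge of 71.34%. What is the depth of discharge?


Complement of SOC: DOD = 100% - 71.34% = 28.66%

28.66%


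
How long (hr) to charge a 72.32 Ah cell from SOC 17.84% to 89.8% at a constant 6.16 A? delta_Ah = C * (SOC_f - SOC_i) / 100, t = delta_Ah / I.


Step 1: dSOC = 89.8% - 17.84% = 71.96%
Step 2: delta_Ah = 72.32 * 71.96 / 100 = 52.041 Ah
Step 3: t = 52.041 / 6.16 = 8.448 hr

8.448 hr


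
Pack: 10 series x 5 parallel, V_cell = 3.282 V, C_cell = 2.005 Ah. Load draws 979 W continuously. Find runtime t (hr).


Step 1: E_pack = Ns * V_cell * Np * C_cell = 10 * 3.282 * 5 * 2.005 = 329.02 Wh
Step 2: t = E_pack / P = 329.02 / 979 = 0.3361 hr

0.3361 hr


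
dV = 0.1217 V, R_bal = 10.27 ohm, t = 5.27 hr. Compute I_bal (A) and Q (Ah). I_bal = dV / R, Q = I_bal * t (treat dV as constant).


I_bal = dV / R = 0.1217 / 10.27 = 0.01185 A
Q = I_bal * t = 0.01185 * 5.27 = 0.06245 Ah

I=0.01185 A, Q=0.06245 Ah


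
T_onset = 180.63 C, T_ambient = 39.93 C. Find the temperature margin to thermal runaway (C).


Safety margin = 180.63 C - 39.93 C = 140.7 C

140.7 C


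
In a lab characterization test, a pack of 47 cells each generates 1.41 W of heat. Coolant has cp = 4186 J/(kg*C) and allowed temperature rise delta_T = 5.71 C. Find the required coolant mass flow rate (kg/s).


Step 1: Total heat Q = 47 * 1.41 W = 66.27 W
Step 2: denom = cp * dT = 4186 * 5.71 = 23902
Step 3: m_dot = 66.27 / 23902 = 0.002773 kg/s

0.002773 kg/s


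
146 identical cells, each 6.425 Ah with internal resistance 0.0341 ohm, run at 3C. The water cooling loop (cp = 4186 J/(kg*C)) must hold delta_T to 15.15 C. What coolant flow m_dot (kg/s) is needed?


Step 1: I = 3 * 6.425 = 19.275 A
Step 2: Q_cell = I^2 * R = 19.275^2 * 0.0341 = 12.669 W
Step 3: Q_total = 146 * 12.669 = 1849.7 W
Step 4: m_dot = Q_total / (cp * dT) = 1849.7 / (4186 * 15.15) = 0.02917 kg/s

0.02917 kg/s


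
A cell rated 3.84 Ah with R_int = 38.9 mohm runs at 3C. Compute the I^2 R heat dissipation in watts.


Convert: R = 38.9 mohm = 0.0389 ohm
Step 1: I = C_rate * capacity = 3 * 3.84 = 11.52 A
Step 2: Q = I^2 * R = 11.52^2 * 0.0389 = 132.71 * 0.0389 = 5.162 W

5.162 W


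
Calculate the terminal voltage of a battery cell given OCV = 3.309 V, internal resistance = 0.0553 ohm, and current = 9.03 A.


IR drop = 9.03 * 0.0553 = 0.49936 V
V = 3.309 - 0.49936 = 2.810 V

2.810 V


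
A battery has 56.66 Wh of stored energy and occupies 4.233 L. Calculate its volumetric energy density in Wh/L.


ED = E / V = 56.66 / 4.233 = 13.39 Wh/L

13.39 Wh/L


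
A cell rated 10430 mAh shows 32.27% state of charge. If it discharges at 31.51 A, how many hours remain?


Convert: C_total = 10430 mAh = 10.43 Ah
Step 1: remaining = SOC/100 * C_total = 32.27/100 * 10.43 = 3.3658 Ah
Step 2: t = remaining / I = 3.3658 / 31.51 = 0.1068 hr

0.1068 hr


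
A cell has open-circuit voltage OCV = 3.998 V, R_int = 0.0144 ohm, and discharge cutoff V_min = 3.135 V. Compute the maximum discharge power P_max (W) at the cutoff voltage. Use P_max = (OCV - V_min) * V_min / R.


dV = OCV - V_min = 0.863 V (so I_max = dV / R)
P_max = dV * V_min / R = 0.863 * 3.135 / 0.0144 = 187.9 W

187.9 W


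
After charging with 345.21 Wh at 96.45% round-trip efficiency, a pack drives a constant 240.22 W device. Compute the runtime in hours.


Step 1: E_discharge = eta/100 * E_charge = 96.45/100 * 345.21 = 332.96 Wh
Step 2: t = E_discharge / P = 332.96 / 240.22 = 1.386 hr

1.386 hr


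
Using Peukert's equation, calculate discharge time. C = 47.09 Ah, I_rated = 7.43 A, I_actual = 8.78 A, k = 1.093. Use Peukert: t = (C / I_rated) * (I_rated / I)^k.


t_rated = C / I_rated = 47.09 / 7.43 = 6.3378 hr
(I_rated/I)^k = (0.84624)^1.093 = 0.8332
t = t_rated * (I_rated/I)^k = 6.3378 * 0.8332 = 5.281 hr

5.281 hr


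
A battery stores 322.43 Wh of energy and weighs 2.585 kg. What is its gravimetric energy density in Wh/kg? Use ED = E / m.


ED = E / m = 322.43 / 2.585 = 124.7 Wh/kg

124.7 Wh/kg


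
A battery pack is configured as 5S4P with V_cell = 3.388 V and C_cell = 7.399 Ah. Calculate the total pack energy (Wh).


V_pack = 5 * 3.388 = 16.94 V
C_pack = 4 * 7.399 = 29.596 Ah
E = V_pack * C_pack = 16.94 * 29.596 = 501.4 Wh

501.4 Wh


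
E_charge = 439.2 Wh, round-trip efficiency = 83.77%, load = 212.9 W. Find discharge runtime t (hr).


Step 1: E_discharge = eta/100 * E_charge = 83.77/100 * 439.2 = 367.92 Wh
Step 2: t = E_discharge / P = 367.92 / 212.9 = 1.728 hr

1.728 hr


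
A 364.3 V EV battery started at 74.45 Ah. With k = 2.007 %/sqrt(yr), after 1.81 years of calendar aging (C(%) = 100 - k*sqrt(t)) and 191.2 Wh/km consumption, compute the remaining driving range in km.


Step 1: capacity retention = 100 - 2.007 * sqrt(1.81) = 100 - 2.007 * 1.3454 = 97.3%
Step 2: C_now = 74.45 * 97.3/100 = 72.44 Ah
Step 3: E_pack = V * C_now = 364.3 * 72.44 = 26390 Wh
Step 4: range = E_pack / consumption = 26390 / 191.2 = 138.0 km

138.0 km


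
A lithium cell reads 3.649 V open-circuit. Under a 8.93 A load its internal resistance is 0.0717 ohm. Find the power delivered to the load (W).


Step 1: V_terminal = OCV - I*R = 3.649 - 8.93 * 0.0717 = 3.0087 V
Step 2: P_out = V_terminal * I = 3.0087 * 8.93 = 26.87 W

26.87 W


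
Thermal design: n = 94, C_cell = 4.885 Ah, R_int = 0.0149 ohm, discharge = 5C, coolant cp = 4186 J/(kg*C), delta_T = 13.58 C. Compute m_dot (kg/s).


Step 1: I = 5 * 4.885 = 24.425 A
Step 2: Q_cell = I^2 * R = 24.425^2 * 0.0149 = 8.8891 W
Step 3: Q_total = 94 * 8.8891 = 835.58 W
Step 4: m_dot = Q_total / (cp * dT) = 835.58 / (4186 * 13.58) = 0.01470 kg/s

0.01470 kg/s


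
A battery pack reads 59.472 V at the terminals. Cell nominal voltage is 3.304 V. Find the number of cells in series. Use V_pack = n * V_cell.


n = V_pack / V_cell = 59.472 / 3.304 = 18

18


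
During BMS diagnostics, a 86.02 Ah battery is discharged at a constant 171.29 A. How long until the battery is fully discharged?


t = capacity / current = 86.02 / 171.29 = 0.5022 hr

0.5022 hr


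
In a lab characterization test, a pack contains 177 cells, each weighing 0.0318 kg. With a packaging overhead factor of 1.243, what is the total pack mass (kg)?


m_pack = n * m_cell * overhead = 177 * 0.0318 * 1.243 = 6.996 kg

6.996 kg


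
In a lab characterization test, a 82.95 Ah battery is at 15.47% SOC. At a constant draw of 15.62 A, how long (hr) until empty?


Step 1: remaining = SOC/100 * C_total = 15.47/100 * 82.95 = 12.832 Ah
Step 2: t = remaining / I = 12.832 / 15.62 = 0.8215 hr

0.8215 hr


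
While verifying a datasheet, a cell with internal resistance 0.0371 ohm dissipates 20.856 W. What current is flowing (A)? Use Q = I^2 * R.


I = sqrt(Q / R) = sqrt(20.856 / 0.0371) = sqrt(562.16) = 23.71 A

23.71 A


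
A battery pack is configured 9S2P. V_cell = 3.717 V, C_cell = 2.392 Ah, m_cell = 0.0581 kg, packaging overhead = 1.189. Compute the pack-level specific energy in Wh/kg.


Step 1: V_pack = 9 * 3.717 = 33.453 V
Step 2: C_pack = 2 * 2.392 = 4.784 Ah
Step 3: E_pack = V_pack * C_pack = 33.453 * 4.784 = 160.04 Wh
Step 4: m_pack = 9 * 2 * 0.0581 * 1.189 = 1.2435 kg
Step 5: ED = E_pack / m_pack = 160.04 / 1.2435 = 128.7 Wh/kg

128.7 Wh/kg


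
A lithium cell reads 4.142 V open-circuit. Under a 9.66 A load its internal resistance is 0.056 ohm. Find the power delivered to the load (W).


Step 1: V_terminal = OCV - I*R = 4.142 - 9.66 * 0.056 = 3.601 V
Step 2: P_out = V_terminal * I = 3.601 * 9.66 = 34.79 W

34.79 W


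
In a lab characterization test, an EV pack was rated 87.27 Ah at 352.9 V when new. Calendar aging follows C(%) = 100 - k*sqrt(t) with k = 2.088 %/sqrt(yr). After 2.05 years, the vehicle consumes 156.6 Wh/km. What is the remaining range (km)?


Step 1: capacity retention = 100 - 2.088 * sqrt(2.05) = 100 - 2.088 * 1.4318 = 97.01%
Step 2: C_now = 87.27 * 97.01/100 = 84.661 Ah
Step 3: E_pack = V * C_now = 352.9 * 84.661 = 29877 Wh
Step 4: range = E_pack / consumption = 29877 / 156.6 = 190.8 km

190.8 km


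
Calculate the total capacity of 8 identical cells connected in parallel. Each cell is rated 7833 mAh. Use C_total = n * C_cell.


Convert: C_cell = 7833 mAh = 7.833 Ah
C_total = 8 * 7.833 = 62.664 Ah

62.664 Ah


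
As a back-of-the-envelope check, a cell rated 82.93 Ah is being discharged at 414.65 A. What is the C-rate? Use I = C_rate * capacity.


Rearranging: C_rate = 414.65 / 82.93 = 5C

5C


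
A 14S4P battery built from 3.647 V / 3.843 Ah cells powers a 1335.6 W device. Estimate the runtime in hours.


Step 1: E_pack = Ns * V_cell * Np * C_cell = 14 * 3.647 * 4 * 3.843 = 784.86 Wh
Step 2: t = E_pack / P = 784.86 / 1335.6 = 0.5876 hr

0.5876 hr


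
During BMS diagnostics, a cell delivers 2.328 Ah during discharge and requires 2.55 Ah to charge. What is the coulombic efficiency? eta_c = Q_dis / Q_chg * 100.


eta_c = Q_dis / Q_chg * 100 = 2.328 / 2.55 * 100 = 91.29%

91.29%


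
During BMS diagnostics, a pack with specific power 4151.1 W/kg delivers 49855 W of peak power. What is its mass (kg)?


m = P / SP = 49855 / 4151.1 = 12.01 kg

12.01 kg


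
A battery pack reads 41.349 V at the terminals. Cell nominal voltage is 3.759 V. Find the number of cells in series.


n = V_pack / V_cell = 41.349 / 3.759 = 11

11


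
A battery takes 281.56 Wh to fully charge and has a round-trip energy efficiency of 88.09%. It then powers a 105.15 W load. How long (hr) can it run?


Step 1: E_discharge = eta/100 * E_charge = 88.09/100 * 281.56 = 248.03 Wh
Step 2: t = E_discharge / P = 248.03 / 105.15 = 2.359 hr

2.359 hr


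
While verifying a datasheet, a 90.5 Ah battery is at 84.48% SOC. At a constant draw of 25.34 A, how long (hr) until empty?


Step 1: remaining = SOC/100 * C_total = 84.48/100 * 90.5 = 76.454 Ah
Step 2: t = remaining / I = 76.454 / 25.34 = 3.017 hr

3.017 hr


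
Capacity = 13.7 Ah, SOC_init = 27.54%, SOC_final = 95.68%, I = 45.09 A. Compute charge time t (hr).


Step 1: dSOC = 95.68% - 27.54% = 68.14%
Step 2: delta_Ah = 13.7 * 68.14 / 100 = 9.3352 Ah
Step 3: t = 9.3352 / 45.09 = 0.2070 hr

0.2070 hr


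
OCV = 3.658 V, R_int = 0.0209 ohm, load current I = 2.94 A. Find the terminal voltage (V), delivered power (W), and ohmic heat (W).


Step 1: V_terminal = OCV - I*R = 3.658 - 2.94 * 0.0209 = 3.5966 V
Step 2: P_out = V_terminal * I = 3.5966 * 2.94 = 10.57 W
Step 3: Q = I^2 * R = 2.94^2 * 0.0209 = 0.1807 W

V=3.5966 V, P=10.57 W, Q=0.1807 W


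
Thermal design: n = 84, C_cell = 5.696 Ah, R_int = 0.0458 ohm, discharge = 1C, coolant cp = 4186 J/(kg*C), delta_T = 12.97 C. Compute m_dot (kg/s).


Step 1: I = 1 * 5.696 = 5.696 A
Step 2: Q_cell = I^2 * R = 5.696^2 * 0.0458 = 1.486 W
Step 3: Q_total = 84 * 1.486 = 124.82 W
Step 4: m_dot = Q_total / (cp * dT) = 124.82 / (4186 * 12.97) = 0.002299 kg/s

0.002299 kg/s


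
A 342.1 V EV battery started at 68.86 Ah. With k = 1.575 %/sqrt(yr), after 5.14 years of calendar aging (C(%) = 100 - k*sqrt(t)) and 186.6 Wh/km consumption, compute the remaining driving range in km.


Step 1: capacity retention = 100 - 1.575 * sqrt(5.14) = 100 - 1.575 * 2.2672 = 96.429%
Step 2: C_now = 68.86 * 96.429/100 = 66.401 Ah
Step 3: E_pack = V * C_now = 342.1 * 66.401 = 22716 Wh
Step 4: range = E_pack / consumption = 22716 / 186.6 = 121.7 km

121.7 km


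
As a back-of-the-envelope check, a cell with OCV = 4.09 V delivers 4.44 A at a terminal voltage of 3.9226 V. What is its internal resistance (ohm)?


R = (OCV - V) / I = (4.09 - 3.9226) / 4.44 = 0.03770 ohm

0.03770 ohm


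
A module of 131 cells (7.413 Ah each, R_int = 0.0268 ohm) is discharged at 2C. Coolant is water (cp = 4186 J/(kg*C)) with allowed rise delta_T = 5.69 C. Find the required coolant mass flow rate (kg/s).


Step 1: I = 2 * 7.413 = 14.826 A
Step 2: Q_cell = I^2 * R = 14.826^2 * 0.0268 = 5.8909 W
Step 3: Q_total = 131 * 5.8909 = 771.71 W
Step 4: m_dot = Q_total / (cp * dT) = 771.71 / (4186 * 5.69) = 0.03240 kg/s

0.03240 kg/s


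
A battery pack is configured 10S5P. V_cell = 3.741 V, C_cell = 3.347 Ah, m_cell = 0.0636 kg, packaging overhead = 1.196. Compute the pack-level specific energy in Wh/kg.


Step 1: V_pack = 10 * 3.741 = 37.41 V
Step 2: C_pack = 5 * 3.347 = 16.735 Ah
Step 3: E_pack = V_pack * C_pack = 37.41 * 16.735 = 626.06 Wh
Step 4: m_pack = 10 * 5 * 0.0636 * 1.196 = 3.8033 kg
Step 5: ED = E_pack / m_pack = 626.06 / 3.8033 = 164.6 Wh/kg

164.6 Wh/kg


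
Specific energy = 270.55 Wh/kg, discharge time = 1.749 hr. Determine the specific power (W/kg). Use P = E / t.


P_specific = E / t = 270.55 / 1.749 = 154.7 W/kg

154.7 W/kg


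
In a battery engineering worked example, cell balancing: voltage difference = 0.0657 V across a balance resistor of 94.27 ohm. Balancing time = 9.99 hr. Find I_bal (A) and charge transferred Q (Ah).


First, Ohm's law: I_bal = 0.0657 V / 94.27 ohm = 6.9693e-04 A
Then Q = I * t = 6.9693e-04 A * 9.99 hr = 0.006962 Ah

I=6.9693e-04 A, Q=0.006962 Ah


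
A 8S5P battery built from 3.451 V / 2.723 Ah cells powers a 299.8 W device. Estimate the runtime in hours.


Step 1: E_pack = Ns * V_cell * Np * C_cell = 8 * 3.451 * 5 * 2.723 = 375.88 Wh
Step 2: t = E_pack / P = 375.88 / 299.8 = 1.254 hr

1.254 hr
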